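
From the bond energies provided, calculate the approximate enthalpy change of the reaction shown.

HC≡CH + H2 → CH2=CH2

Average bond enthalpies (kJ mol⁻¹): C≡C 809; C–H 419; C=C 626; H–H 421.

Bonds broken (reactants):
  C≡C: 1 × 809 = 809
  C–H: 2 × 419 = 838
  H–H: 1 × 421 = 421
  Σ(broken) = 2068 kJ
Bonds formed (products):
  C–H: 4 × 419 = 1676
  C=C: 1 × 626 = 626
  Σ(formed) = 2302 kJ
ΔH = Σ(broken) − Σ(formed) = 2068 − 2302 = −234 kJ

ΔH ≈ −234 kJ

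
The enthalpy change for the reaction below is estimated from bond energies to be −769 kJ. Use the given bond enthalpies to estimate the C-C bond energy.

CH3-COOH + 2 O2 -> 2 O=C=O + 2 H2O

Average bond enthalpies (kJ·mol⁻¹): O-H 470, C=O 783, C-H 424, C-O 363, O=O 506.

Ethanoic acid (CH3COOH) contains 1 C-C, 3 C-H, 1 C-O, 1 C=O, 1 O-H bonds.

D(C-C) ≈ 343 kJ/mol

Let D be the C-C bond energy.
Σ(broken) = 1×D + 3×424 + 1×363 + 1×783 + 1×470 + 2×506 = 3900 + D
Σ(formed) = 4×783 + 4×470 = 5012
ΔH = Σ(broken) − Σ(formed) = (3900 + D) − (5012) = −1112 + D
Setting this equal to −769 kJ gives D = 343 kJ/mol.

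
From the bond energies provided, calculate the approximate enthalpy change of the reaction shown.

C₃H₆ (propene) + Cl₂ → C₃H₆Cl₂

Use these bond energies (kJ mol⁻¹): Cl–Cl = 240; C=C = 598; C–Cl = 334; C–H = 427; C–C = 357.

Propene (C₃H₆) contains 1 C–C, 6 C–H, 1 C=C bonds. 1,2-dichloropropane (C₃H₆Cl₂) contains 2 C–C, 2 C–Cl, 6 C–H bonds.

ΔH ≈ −187 kJ

Bonds broken (reactants):
  C–C: 1 × 357 = 357
  C–H: 6 × 427 = 2562
  C=C: 1 × 598 = 598
  Cl–Cl: 1 × 240 = 240
  Σ(broken) = 3757 kJ
Bonds formed (products):
  C–C: 2 × 357 = 714
  C–Cl: 2 × 334 = 668
  C–H: 6 × 427 = 2562
  Σ(formed) = 3944 kJ
ΔH = Σ(broken) − Σ(formed) = 3757 − 3944 = −187 kJ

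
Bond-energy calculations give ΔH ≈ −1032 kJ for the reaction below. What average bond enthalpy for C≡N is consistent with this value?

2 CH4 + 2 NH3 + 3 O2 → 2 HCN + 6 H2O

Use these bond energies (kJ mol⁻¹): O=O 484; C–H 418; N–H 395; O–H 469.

D(C≡N) ≈ 867 kJ/mol

Let D be the C≡N bond energy.
Σ(broken) = 8×418 + 6×395 + 3×484 = 7166
Σ(formed) = 2×D + 2×418 + 12×469 = 6464 + 2D
ΔH = Σ(broken) − Σ(formed) = (7166) − (6464 + 2D) = +702 − 2D
Setting this equal to −1032 kJ gives 2D = 1734, so D = 867 kJ/mol.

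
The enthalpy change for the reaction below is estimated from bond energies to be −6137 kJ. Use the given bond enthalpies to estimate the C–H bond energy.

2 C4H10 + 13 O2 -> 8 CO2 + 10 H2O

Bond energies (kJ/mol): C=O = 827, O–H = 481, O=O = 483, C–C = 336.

Let D be the C–H bond energy.
Σ(broken) = 6×336 + 20×D + 13×483 = 8295 + 20D
Σ(formed) = 16×827 + 20×481 = 22852
ΔH = Σ(broken) − Σ(formed) = (8295 + 20D) − (22852) = −14557 + 20D
Setting this equal to −6137 kJ gives 20D = 8420, so D = 421 kJ/mol.

D(C–H) ≈ 421 kJ/mol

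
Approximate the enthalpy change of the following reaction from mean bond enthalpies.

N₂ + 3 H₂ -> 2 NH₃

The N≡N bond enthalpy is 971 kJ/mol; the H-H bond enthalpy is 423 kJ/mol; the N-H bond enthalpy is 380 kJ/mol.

Bonds broken (reactants):
  H-H: 3 × 423 = 1269
  N≡N: 1 × 971 = 971
  Σ(broken) = 2240 kJ
Bonds formed (products):
  N-H: 6 × 380 = 2280
  Σ(formed) = 2280 kJ
ΔH = Σ(broken) − Σ(formed) = 2240 − 2280 = −40 kJ

ΔH ≈ −40 kJ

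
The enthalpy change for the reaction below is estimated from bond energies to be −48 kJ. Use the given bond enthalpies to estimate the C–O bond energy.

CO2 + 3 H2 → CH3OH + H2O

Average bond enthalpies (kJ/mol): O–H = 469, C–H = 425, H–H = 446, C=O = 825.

D(C–O) ≈ 354 kJ/mol

Let D be the C–O bond energy.
Σ(broken) = 2×825 + 3×446 = 2988
Σ(formed) = 3×425 + 1×D + 3×469 = 2682 + D
ΔH = Σ(broken) − Σ(formed) = (2988) − (2682 + D) = +306 − D
Setting this equal to −48 kJ gives D = 354 kJ/mol.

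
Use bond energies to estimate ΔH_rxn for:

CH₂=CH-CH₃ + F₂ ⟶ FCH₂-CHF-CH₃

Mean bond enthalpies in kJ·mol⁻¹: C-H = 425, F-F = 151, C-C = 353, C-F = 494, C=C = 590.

Bonds broken (reactants):
  C-C: 1 × 353 = 353
  C-H: 6 × 425 = 2550
  C=C: 1 × 590 = 590
  F-F: 1 × 151 = 151
  Σ(broken) = 3644 kJ
Bonds formed (products):
  C-C: 2 × 353 = 706
  C-F: 2 × 494 = 988
  C-H: 6 × 425 = 2550
  Σ(formed) = 4244 kJ
ΔH = Σ(broken) − Σ(formed) = 3644 − 4244 = −600 kJ

ΔH ≈ −600 kJ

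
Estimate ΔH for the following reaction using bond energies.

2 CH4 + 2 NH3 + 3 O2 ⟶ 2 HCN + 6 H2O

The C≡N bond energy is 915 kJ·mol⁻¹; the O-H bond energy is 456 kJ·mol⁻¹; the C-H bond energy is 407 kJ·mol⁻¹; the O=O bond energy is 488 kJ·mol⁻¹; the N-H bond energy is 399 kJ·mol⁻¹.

Bonds broken (reactants):
  C-H: 8 × 407 = 3256
  N-H: 6 × 399 = 2394
  O=O: 3 × 488 = 1464
  Σ(broken) = 7114 kJ
Bonds formed (products):
  C≡N: 2 × 915 = 1830
  C-H: 2 × 407 = 814
  O-H: 12 × 456 = 5472
  Σ(formed) = 8116 kJ
ΔH = Σ(broken) − Σ(formed) = 7114 − 8116 = −1002 kJ

ΔH ≈ −1002 kJ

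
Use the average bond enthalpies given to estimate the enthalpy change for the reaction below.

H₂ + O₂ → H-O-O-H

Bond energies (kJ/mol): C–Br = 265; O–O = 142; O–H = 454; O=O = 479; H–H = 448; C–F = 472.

ΔH ≈ −123 kJ

Bonds broken (reactants):
  H–H: 1 × 448 = 448
  O=O: 1 × 479 = 479
  Σ(broken) = 927 kJ
Bonds formed (products):
  O–H: 2 × 454 = 908
  O–O: 1 × 142 = 142
  Σ(formed) = 1050 kJ
ΔH = Σ(broken) − Σ(formed) = 927 − 1050 = −123 kJ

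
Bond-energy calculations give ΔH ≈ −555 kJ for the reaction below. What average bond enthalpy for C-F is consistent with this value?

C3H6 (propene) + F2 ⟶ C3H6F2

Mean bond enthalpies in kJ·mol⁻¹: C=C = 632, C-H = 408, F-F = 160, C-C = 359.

Let D be the C-F bond energy.
Σ(broken) = 1×359 + 6×408 + 1×632 + 1×160 = 3599
Σ(formed) = 2×359 + 2×D + 6×408 = 3166 + 2D
ΔH = Σ(broken) − Σ(formed) = (3599) − (3166 + 2D) = +433 − 2D
Setting this equal to −555 kJ gives 2D = 988, so D = 494 kJ/mol.

D(C-F) ≈ 494 kJ/mol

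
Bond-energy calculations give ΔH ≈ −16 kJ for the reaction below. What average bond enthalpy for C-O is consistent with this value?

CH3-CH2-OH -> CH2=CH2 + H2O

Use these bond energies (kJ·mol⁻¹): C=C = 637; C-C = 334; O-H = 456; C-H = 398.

Let D be the C-O bond energy.
Σ(broken) = 1×334 + 5×398 + 1×D + 1×456 = 2780 + D
Σ(formed) = 4×398 + 1×637 + 2×456 = 3141
ΔH = Σ(broken) − Σ(formed) = (2780 + D) − (3141) = −361 + D
Setting this equal to −16 kJ gives D = 345 kJ/mol.

D(C-O) ≈ 345 kJ/mol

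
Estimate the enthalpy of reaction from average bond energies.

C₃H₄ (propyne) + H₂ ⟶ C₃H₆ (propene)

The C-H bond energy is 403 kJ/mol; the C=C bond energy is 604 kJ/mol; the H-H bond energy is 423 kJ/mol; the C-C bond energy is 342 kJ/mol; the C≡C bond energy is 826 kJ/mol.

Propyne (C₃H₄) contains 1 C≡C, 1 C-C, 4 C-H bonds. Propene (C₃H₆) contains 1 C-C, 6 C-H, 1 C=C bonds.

ΔH ≈ −161 kJ

Bonds broken (reactants):
  C≡C: 1 × 826 = 826
  C-C: 1 × 342 = 342
  C-H: 4 × 403 = 1612
  H-H: 1 × 423 = 423
  Σ(broken) = 3203 kJ
Bonds formed (products):
  C-C: 1 × 342 = 342
  C-H: 6 × 403 = 2418
  C=C: 1 × 604 = 604
  Σ(formed) = 3364 kJ
ΔH = Σ(broken) − Σ(formed) = 3203 − 3364 = −161 kJ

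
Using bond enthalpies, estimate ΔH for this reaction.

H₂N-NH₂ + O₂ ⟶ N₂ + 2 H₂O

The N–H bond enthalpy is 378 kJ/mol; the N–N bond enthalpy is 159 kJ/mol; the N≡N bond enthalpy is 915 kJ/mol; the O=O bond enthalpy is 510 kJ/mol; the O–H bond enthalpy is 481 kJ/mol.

Bonds broken (reactants):
  N–H: 4 × 378 = 1512
  N–N: 1 × 159 = 159
  O=O: 1 × 510 = 510
  Σ(broken) = 2181 kJ
Bonds formed (products):
  N≡N: 1 × 915 = 915
  O–H: 4 × 481 = 1924
  Σ(formed) = 2839 kJ
ΔH = Σ(broken) − Σ(formed) = 2181 − 2839 = −658 kJ

ΔH ≈ −658 kJ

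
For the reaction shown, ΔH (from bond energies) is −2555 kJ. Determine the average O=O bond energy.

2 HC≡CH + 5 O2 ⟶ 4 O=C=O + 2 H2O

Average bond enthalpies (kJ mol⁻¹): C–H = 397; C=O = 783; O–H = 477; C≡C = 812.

Let D be the O=O bond energy.
Σ(broken) = 2×812 + 4×397 + 5×D = 3212 + 5D
Σ(formed) = 8×783 + 4×477 = 8172
ΔH = Σ(broken) − Σ(formed) = (3212 + 5D) − (8172) = −4960 + 5D
Setting this equal to −2555 kJ gives 5D = 2405, so D = 481 kJ/mol.

D(O=O) ≈ 481 kJ/mol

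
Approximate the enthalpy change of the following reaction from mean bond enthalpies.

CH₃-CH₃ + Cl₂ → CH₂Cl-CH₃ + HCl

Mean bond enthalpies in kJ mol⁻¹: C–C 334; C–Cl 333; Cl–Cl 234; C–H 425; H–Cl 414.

ΔH ≈ −88 kJ

Bonds broken (reactants):
  C–C: 1 × 334 = 334
  C–H: 6 × 425 = 2550
  Cl–Cl: 1 × 234 = 234
  Σ(broken) = 3118 kJ
Bonds formed (products):
  C–C: 1 × 334 = 334
  C–Cl: 1 × 333 = 333
  C–H: 5 × 425 = 2125
  H–Cl: 1 × 414 = 414
  Σ(formed) = 3206 kJ
ΔH = Σ(broken) − Σ(formed) = 3118 − 3206 = −88 kJ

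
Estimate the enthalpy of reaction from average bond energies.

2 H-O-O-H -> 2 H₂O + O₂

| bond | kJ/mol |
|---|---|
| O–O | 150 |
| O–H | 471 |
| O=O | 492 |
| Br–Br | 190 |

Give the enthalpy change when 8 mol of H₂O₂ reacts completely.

Bonds broken (reactants):
  O–H: 4 × 471 = 1884
  O–O: 2 × 150 = 300
  Σ(broken) = 2184 kJ
Bonds formed (products):
  O–H: 4 × 471 = 1884
  O=O: 1 × 492 = 492
  Σ(formed) = 2376 kJ
ΔH = Σ(broken) − Σ(formed) = 2184 − 2376 = −192 kJ
For 4× the reaction as written: 4 × (−192) = −768 kJ

ΔH = −768 kJ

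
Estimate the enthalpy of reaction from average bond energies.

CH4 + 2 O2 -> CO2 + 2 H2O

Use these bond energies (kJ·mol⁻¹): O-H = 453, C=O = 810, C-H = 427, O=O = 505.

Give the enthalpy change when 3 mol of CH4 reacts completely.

Bonds broken (reactants):
  C-H: 4 × 427 = 1708
  O=O: 2 × 505 = 1010
  Σ(broken) = 2718 kJ
Bonds formed (products):
  C=O: 2 × 810 = 1620
  O-H: 4 × 453 = 1812
  Σ(formed) = 3432 kJ
ΔH = Σ(broken) − Σ(formed) = 2718 − 3432 = −714 kJ
For 3× the reaction as written: 3 × (−714) = −2142 kJ

ΔH = −2142 kJ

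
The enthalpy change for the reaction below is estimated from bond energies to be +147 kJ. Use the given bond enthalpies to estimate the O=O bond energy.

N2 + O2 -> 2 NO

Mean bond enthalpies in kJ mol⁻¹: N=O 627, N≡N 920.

Let D be the O=O bond energy.
Σ(broken) = 1×920 + 1×D = 920 + D
Σ(formed) = 2×627 = 1254
ΔH = Σ(broken) − Σ(formed) = (920 + D) − (1254) = −334 + D
Setting this equal to +147 kJ gives D = 481 kJ/mol.

D(O=O) ≈ 481 kJ/mol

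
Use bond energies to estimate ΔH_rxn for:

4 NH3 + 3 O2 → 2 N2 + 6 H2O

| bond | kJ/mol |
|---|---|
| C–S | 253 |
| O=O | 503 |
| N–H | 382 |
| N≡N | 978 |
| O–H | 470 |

Bonds broken (reactants):
  N–H: 12 × 382 = 4584
  O=O: 3 × 503 = 1509
  Σ(broken) = 6093 kJ
Bonds formed (products):
  N≡N: 2 × 978 = 1956
  O–H: 12 × 470 = 5640
  Σ(formed) = 7596 kJ
ΔH = Σ(broken) − Σ(formed) = 6093 − 7596 = −1503 kJ

ΔH ≈ −1503 kJ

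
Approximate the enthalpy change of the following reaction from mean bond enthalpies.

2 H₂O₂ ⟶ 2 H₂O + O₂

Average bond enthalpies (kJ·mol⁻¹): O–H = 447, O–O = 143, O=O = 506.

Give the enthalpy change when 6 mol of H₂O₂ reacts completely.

ΔH = −660 kJ

Bonds broken (reactants):
  O–H: 4 × 447 = 1788
  O–O: 2 × 143 = 286
  Σ(broken) = 2074 kJ
Bonds formed (products):
  O–H: 4 × 447 = 1788
  O=O: 1 × 506 = 506
  Σ(formed) = 2294 kJ
ΔH = Σ(broken) − Σ(formed) = 2074 − 2294 = −220 kJ
For 3× the reaction as written: 3 × (−220) = −660 kJ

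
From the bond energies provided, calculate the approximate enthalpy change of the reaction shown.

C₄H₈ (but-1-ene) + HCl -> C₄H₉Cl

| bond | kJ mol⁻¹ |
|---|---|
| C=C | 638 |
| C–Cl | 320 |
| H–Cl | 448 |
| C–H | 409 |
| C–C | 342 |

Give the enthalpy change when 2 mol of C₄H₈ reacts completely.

ΔH = +30 kJ

Bonds broken (reactants):
  C–C: 2 × 342 = 684
  C–H: 8 × 409 = 3272
  C=C: 1 × 638 = 638
  H–Cl: 1 × 448 = 448
  Σ(broken) = 5042 kJ
Bonds formed (products):
  C–C: 3 × 342 = 1026
  C–Cl: 1 × 320 = 320
  C–H: 9 × 409 = 3681
  Σ(formed) = 5027 kJ
ΔH = Σ(broken) − Σ(formed) = 5042 − 5027 = +15 kJ
For 2× the reaction as written: 2 × (+15) = +30 kJ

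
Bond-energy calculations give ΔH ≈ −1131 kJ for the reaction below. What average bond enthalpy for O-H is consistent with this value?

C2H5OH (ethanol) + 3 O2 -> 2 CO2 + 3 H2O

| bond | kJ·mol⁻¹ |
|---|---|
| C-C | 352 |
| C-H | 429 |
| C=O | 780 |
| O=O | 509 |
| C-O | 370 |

Let D be the O-H bond energy.
Σ(broken) = 1×352 + 5×429 + 1×370 + 1×D + 3×509 = 4394 + D
Σ(formed) = 4×780 + 6×D = 3120 + 6D
ΔH = Σ(broken) − Σ(formed) = (4394 + D) − (3120 + 6D) = +1274 − 5D
Setting this equal to −1131 kJ gives 5D = 2405, so D = 481 kJ/mol.

D(O-H) ≈ 481 kJ/mol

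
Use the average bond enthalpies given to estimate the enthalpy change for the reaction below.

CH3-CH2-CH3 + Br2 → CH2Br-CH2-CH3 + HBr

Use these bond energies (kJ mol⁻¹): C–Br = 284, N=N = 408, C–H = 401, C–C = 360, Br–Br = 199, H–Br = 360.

Bonds broken (reactants):
  Br–Br: 1 × 199 = 199
  C–C: 2 × 360 = 720
  C–H: 8 × 401 = 3208
  Σ(broken) = 4127 kJ
Bonds formed (products):
  C–Br: 1 × 284 = 284
  C–C: 2 × 360 = 720
  C–H: 7 × 401 = 2807
  H–Br: 1 × 360 = 360
  Σ(formed) = 4171 kJ
ΔH = Σ(broken) − Σ(formed) = 4127 − 4171 = −44 kJ

ΔH ≈ −44 kJ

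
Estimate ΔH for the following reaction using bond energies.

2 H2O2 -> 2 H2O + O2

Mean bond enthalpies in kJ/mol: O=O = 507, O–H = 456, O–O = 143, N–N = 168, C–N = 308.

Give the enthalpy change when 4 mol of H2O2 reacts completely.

ΔH = −442 kJ

Bonds broken (reactants):
  O–H: 4 × 456 = 1824
  O–O: 2 × 143 = 286
  Σ(broken) = 2110 kJ
Bonds formed (products):
  O–H: 4 × 456 = 1824
  O=O: 1 × 507 = 507
  Σ(formed) = 2331 kJ
ΔH = Σ(broken) − Σ(formed) = 2110 − 2331 = −221 kJ
For 2× the reaction as written: 2 × (−221) = −442 kJ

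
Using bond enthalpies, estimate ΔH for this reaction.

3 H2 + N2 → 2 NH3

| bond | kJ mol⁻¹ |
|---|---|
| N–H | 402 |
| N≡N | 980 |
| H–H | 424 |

ΔH ≈ −160 kJ

Bonds broken (reactants):
  H–H: 3 × 424 = 1272
  N≡N: 1 × 980 = 980
  Σ(broken) = 2252 kJ
Bonds formed (products):
  N–H: 6 × 402 = 2412
  Σ(formed) = 2412 kJ
ΔH = Σ(broken) − Σ(formed) = 2252 − 2412 = −160 kJ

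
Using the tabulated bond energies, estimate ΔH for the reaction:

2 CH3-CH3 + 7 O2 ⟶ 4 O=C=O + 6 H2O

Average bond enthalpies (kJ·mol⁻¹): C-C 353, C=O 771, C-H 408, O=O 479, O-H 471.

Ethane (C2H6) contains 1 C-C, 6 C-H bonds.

Bonds broken (reactants):
  C-C: 2 × 353 = 706
  C-H: 12 × 408 = 4896
  O=O: 7 × 479 = 3353
  Σ(broken) = 8955 kJ
Bonds formed (products):
  C=O: 8 × 771 = 6168
  O-H: 12 × 471 = 5652
  Σ(formed) = 11820 kJ
ΔH = Σ(broken) − Σ(formed) = 8955 − 11820 = −2865 kJ

ΔH ≈ −2865 kJ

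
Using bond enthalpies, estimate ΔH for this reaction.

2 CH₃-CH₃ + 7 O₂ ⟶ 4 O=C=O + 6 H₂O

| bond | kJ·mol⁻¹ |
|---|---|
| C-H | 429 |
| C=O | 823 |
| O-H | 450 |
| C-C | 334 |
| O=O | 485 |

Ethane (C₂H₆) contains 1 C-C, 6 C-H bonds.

ΔH ≈ −2773 kJ

Bonds broken (reactants):
  C-C: 2 × 334 = 668
  C-H: 12 × 429 = 5148
  O=O: 7 × 485 = 3395
  Σ(broken) = 9211 kJ
Bonds formed (products):
  C=O: 8 × 823 = 6584
  O-H: 12 × 450 = 5400
  Σ(formed) = 11984 kJ
ΔH = Σ(broken) − Σ(formed) = 9211 − 11984 = −2773 kJ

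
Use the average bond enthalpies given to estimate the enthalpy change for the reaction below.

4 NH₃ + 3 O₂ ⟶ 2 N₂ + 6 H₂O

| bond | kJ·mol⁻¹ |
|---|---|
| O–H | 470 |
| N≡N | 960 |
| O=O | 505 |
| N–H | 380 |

Bonds broken (reactants):
  N–H: 12 × 380 = 4560
  O=O: 3 × 505 = 1515
  Σ(broken) = 6075 kJ
Bonds formed (products):
  N≡N: 2 × 960 = 1920
  O–H: 12 × 470 = 5640
  Σ(formed) = 7560 kJ
ΔH = Σ(broken) − Σ(formed) = 6075 − 7560 = −1485 kJ

ΔH ≈ −1485 kJ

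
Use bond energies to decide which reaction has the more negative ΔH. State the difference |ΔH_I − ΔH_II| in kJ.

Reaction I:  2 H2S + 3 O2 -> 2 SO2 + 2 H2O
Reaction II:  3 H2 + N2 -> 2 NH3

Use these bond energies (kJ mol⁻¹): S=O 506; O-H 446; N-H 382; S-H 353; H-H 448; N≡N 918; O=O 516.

Reaction I, by 818 kJ

Reaction I:
  Bonds broken (reactants):
    O=O: 3 × 516 = 1548
    S-H: 4 × 353 = 1412
    Σ(broken) = 2960 kJ
  Bonds formed (products):
    O-H: 4 × 446 = 1784
    S=O: 4 × 506 = 2024
    Σ(formed) = 3808 kJ
  ΔH_I = 2960 − 3808 = −848 kJ
Reaction II:
  Bonds broken (reactants):
    H-H: 3 × 448 = 1344
    N≡N: 1 × 918 = 918
    Σ(broken) = 2262 kJ
  Bonds formed (products):
    N-H: 6 × 382 = 2292
    Σ(formed) = 2292 kJ
  ΔH_II = 2262 − 2292 = −30 kJ
ΔH_I − ΔH_II = −818 kJ, so reaction I has the more negative ΔH; |ΔH_I − ΔH_II| = 818 kJ.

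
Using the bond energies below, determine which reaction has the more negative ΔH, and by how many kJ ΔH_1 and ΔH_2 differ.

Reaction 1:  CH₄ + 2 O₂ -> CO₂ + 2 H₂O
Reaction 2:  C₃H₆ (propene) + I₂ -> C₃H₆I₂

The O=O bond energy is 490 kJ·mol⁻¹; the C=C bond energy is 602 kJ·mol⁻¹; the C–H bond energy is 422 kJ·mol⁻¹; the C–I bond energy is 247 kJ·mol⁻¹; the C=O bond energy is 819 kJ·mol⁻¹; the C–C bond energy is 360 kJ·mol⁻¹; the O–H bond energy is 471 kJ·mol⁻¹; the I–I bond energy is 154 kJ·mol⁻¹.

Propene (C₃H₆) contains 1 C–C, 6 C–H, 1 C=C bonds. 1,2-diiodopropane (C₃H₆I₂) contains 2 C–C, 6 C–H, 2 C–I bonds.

Reaction 1:
  Bonds broken (reactants):
    C–H: 4 × 422 = 1688
    O=O: 2 × 490 = 980
    Σ(broken) = 2668 kJ
  Bonds formed (products):
    C=O: 2 × 819 = 1638
    O–H: 4 × 471 = 1884
    Σ(formed) = 3522 kJ
  ΔH_1 = 2668 − 3522 = −854 kJ
Reaction 2:
  Bonds broken (reactants):
    C–C: 1 × 360 = 360
    C–H: 6 × 422 = 2532
    C=C: 1 × 602 = 602
    I–I: 1 × 154 = 154
    Σ(broken) = 3648 kJ
  Bonds formed (products):
    C–C: 2 × 360 = 720
    C–H: 6 × 422 = 2532
    C–I: 2 × 247 = 494
    Σ(formed) = 3746 kJ
  ΔH_2 = 3648 − 3746 = −98 kJ
ΔH_1 − ΔH_2 = −756 kJ, so reaction 1 has the more negative ΔH; |ΔH_1 − ΔH_2| = 756 kJ.

Reaction 1, by 756 kJ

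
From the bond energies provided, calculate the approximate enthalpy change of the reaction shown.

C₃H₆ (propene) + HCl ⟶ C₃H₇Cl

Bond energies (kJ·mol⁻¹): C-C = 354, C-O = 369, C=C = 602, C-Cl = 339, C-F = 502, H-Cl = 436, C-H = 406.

ΔH ≈ −61 kJ

Bonds broken (reactants):
  C-C: 1 × 354 = 354
  C-H: 6 × 406 = 2436
  C=C: 1 × 602 = 602
  H-Cl: 1 × 436 = 436
  Σ(broken) = 3828 kJ
Bonds formed (products):
  C-C: 2 × 354 = 708
  C-Cl: 1 × 339 = 339
  C-H: 7 × 406 = 2842
  Σ(formed) = 3889 kJ
ΔH = Σ(broken) − Σ(formed) = 3828 − 3889 = −61 kJ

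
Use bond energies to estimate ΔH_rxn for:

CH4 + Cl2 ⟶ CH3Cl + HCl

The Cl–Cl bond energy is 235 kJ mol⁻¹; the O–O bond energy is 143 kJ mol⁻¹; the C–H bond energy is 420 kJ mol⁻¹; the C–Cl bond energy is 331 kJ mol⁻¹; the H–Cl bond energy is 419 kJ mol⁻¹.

Bonds broken (reactants):
  C–H: 4 × 420 = 1680
  Cl–Cl: 1 × 235 = 235
  Σ(broken) = 1915 kJ
Bonds formed (products):
  C–Cl: 1 × 331 = 331
  C–H: 3 × 420 = 1260
  H–Cl: 1 × 419 = 419
  Σ(formed) = 2010 kJ
ΔH = Σ(broken) − Σ(formed) = 1915 − 2010 = −95 kJ

ΔH ≈ −95 kJ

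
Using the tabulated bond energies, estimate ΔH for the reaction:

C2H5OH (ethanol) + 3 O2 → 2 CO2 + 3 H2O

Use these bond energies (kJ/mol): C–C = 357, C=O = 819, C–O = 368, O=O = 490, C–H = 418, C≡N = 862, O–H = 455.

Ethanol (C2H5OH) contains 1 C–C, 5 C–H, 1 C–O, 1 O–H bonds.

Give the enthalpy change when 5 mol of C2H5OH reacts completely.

ΔH = −6330 kJ

Bonds broken (reactants):
  C–C: 1 × 357 = 357
  C–H: 5 × 418 = 2090
  C–O: 1 × 368 = 368
  O–H: 1 × 455 = 455
  O=O: 3 × 490 = 1470
  Σ(broken) = 4740 kJ
Bonds formed (products):
  C=O: 4 × 819 = 3276
  O–H: 6 × 455 = 2730
  Σ(formed) = 6006 kJ
ΔH = Σ(broken) − Σ(formed) = 4740 − 6006 = −1266 kJ
For 5× the reaction as written: 5 × (−1266) = −6330 kJ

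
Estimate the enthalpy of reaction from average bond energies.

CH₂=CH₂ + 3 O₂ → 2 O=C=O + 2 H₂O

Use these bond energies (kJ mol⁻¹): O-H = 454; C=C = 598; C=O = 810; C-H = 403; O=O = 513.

Bonds broken (reactants):
  C-H: 4 × 403 = 1612
  C=C: 1 × 598 = 598
  O=O: 3 × 513 = 1539
  Σ(broken) = 3749 kJ
Bonds formed (products):
  C=O: 4 × 810 = 3240
  O-H: 4 × 454 = 1816
  Σ(formed) = 5056 kJ
ΔH = Σ(broken) − Σ(formed) = 3749 − 5056 = −1307 kJ

ΔH ≈ −1307 kJ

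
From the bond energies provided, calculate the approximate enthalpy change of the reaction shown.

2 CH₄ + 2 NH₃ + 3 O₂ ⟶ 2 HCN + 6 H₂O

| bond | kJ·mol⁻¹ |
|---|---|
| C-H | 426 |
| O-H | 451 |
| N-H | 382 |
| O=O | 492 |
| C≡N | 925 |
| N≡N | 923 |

ΔH ≈ −938 kJ

Bonds broken (reactants):
  C-H: 8 × 426 = 3408
  N-H: 6 × 382 = 2292
  O=O: 3 × 492 = 1476
  Σ(broken) = 7176 kJ
Bonds formed (products):
  C≡N: 2 × 925 = 1850
  C-H: 2 × 426 = 852
  O-H: 12 × 451 = 5412
  Σ(formed) = 8114 kJ
ΔH = Σ(broken) − Σ(formed) = 7176 − 8114 = −938 kJ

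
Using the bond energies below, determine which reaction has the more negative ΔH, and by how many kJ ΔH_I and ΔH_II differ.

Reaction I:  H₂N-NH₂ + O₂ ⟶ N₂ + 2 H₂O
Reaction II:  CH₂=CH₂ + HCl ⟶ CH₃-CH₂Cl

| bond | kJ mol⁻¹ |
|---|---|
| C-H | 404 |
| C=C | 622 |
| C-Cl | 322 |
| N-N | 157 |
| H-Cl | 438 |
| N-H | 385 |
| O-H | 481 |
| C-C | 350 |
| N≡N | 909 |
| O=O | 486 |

Reaction I:
  Bonds broken (reactants):
    N-H: 4 × 385 = 1540
    N-N: 1 × 157 = 157
    O=O: 1 × 486 = 486
    Σ(broken) = 2183 kJ
  Bonds formed (products):
    N≡N: 1 × 909 = 909
    O-H: 4 × 481 = 1924
    Σ(formed) = 2833 kJ
  ΔH_I = 2183 − 2833 = −650 kJ
Reaction II:
  Bonds broken (reactants):
    C-H: 4 × 404 = 1616
    C=C: 1 × 622 = 622
    H-Cl: 1 × 438 = 438
    Σ(broken) = 2676 kJ
  Bonds formed (products):
    C-C: 1 × 350 = 350
    C-Cl: 1 × 322 = 322
    C-H: 5 × 404 = 2020
    Σ(formed) = 2692 kJ
  ΔH_II = 2676 − 2692 = −16 kJ
ΔH_I − ΔH_II = −634 kJ, so reaction I has the more negative ΔH; |ΔH_I − ΔH_II| = 634 kJ.

Reaction I, by 634 kJ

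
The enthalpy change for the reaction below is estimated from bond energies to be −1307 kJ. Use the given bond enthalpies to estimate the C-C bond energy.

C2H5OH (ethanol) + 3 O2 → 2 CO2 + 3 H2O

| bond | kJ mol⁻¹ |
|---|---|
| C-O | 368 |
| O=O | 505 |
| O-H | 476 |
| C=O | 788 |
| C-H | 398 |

Let D be the C-C bond energy.
Σ(broken) = 1×D + 5×398 + 1×368 + 1×476 + 3×505 = 4349 + D
Σ(formed) = 4×788 + 6×476 = 6008
ΔH = Σ(broken) − Σ(formed) = (4349 + D) − (6008) = −1659 + D
Setting this equal to −1307 kJ gives D = 352 kJ/mol.

D(C-C) ≈ 352 kJ/mol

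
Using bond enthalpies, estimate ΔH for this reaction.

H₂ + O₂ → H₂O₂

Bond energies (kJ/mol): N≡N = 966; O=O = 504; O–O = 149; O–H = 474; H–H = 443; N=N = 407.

Bonds broken (reactants):
  H–H: 1 × 443 = 443
  O=O: 1 × 504 = 504
  Σ(broken) = 947 kJ
Bonds formed (products):
  O–H: 2 × 474 = 948
  O–O: 1 × 149 = 149
  Σ(formed) = 1097 kJ
ΔH = Σ(broken) − Σ(formed) = 947 − 1097 = −150 kJ

ΔH ≈ −150 kJ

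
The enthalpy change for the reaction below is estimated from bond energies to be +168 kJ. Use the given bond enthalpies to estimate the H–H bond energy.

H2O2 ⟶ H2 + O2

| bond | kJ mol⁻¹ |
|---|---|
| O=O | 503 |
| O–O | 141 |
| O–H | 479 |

Let D be the H–H bond energy.
Σ(broken) = 2×479 + 1×141 = 1099
Σ(formed) = 1×D + 1×503 = 503 + D
ΔH = Σ(broken) − Σ(formed) = (1099) − (503 + D) = +596 − D
Setting this equal to +168 kJ gives D = 428 kJ/mol.

D(H–H) ≈ 428 kJ/mol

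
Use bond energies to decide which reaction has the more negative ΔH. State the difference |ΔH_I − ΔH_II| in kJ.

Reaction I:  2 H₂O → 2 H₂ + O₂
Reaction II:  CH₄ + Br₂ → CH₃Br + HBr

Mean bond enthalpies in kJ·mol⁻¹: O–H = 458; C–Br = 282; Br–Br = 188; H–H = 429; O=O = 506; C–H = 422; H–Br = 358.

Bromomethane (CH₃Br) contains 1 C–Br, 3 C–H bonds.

Reaction II, by 498 kJ

Reaction I:
  Bonds broken (reactants):
    O–H: 4 × 458 = 1832
    Σ(broken) = 1832 kJ
  Bonds formed (products):
    H–H: 2 × 429 = 858
    O=O: 1 × 506 = 506
    Σ(formed) = 1364 kJ
  ΔH_I = 1832 − 1364 = +468 kJ
Reaction II:
  Bonds broken (reactants):
    Br–Br: 1 × 188 = 188
    C–H: 4 × 422 = 1688
    Σ(broken) = 1876 kJ
  Bonds formed (products):
    C–Br: 1 × 282 = 282
    C–H: 3 × 422 = 1266
    H–Br: 1 × 358 = 358
    Σ(formed) = 1906 kJ
  ΔH_II = 1876 − 1906 = −30 kJ
ΔH_I − ΔH_II = +498 kJ, so reaction II has the more negative ΔH; |ΔH_I − ΔH_II| = 498 kJ.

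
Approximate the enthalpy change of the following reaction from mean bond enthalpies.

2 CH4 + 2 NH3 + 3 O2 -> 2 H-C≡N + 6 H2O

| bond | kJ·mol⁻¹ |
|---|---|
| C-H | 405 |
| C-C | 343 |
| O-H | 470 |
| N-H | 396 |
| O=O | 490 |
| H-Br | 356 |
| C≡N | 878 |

ΔH ≈ −1120 kJ

Bonds broken (reactants):
  C-H: 8 × 405 = 3240
  N-H: 6 × 396 = 2376
  O=O: 3 × 490 = 1470
  Σ(broken) = 7086 kJ
Bonds formed (products):
  C≡N: 2 × 878 = 1756
  C-H: 2 × 405 = 810
  O-H: 12 × 470 = 5640
  Σ(formed) = 8206 kJ
ΔH = Σ(broken) − Σ(formed) = 7086 − 8206 = −1120 kJ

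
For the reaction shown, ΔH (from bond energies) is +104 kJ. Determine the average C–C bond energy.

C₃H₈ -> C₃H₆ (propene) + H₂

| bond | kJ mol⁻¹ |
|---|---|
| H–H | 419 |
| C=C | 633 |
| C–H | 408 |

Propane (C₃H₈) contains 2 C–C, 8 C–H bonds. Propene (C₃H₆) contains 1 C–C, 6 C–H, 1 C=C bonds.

D(C–C) ≈ 340 kJ/mol

Let D be the C–C bond energy.
Σ(broken) = 2×D + 8×408 = 3264 + 2D
Σ(formed) = 1×D + 6×408 + 1×633 + 1×419 = 3500 + D
ΔH = Σ(broken) − Σ(formed) = (3264 + 2D) − (3500 + D) = −236 + D
Setting this equal to +104 kJ gives D = 340 kJ/mol.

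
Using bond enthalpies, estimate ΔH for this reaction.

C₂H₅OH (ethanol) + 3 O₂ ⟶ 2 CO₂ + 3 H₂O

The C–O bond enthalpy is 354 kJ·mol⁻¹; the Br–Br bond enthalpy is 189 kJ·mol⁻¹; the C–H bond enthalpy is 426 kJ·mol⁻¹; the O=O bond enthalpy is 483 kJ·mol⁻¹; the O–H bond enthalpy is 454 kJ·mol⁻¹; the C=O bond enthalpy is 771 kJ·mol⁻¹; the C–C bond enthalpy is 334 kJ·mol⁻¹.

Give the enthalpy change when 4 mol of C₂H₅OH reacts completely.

ΔH = −4348 kJ

Bonds broken (reactants):
  C–C: 1 × 334 = 334
  C–H: 5 × 426 = 2130
  C–O: 1 × 354 = 354
  O–H: 1 × 454 = 454
  O=O: 3 × 483 = 1449
  Σ(broken) = 4721 kJ
Bonds formed (products):
  C=O: 4 × 771 = 3084
  O–H: 6 × 454 = 2724
  Σ(formed) = 5808 kJ
ΔH = Σ(broken) − Σ(formed) = 4721 − 5808 = −1087 kJ
For 4× the reaction as written: 4 × (−1087) = −4348 kJ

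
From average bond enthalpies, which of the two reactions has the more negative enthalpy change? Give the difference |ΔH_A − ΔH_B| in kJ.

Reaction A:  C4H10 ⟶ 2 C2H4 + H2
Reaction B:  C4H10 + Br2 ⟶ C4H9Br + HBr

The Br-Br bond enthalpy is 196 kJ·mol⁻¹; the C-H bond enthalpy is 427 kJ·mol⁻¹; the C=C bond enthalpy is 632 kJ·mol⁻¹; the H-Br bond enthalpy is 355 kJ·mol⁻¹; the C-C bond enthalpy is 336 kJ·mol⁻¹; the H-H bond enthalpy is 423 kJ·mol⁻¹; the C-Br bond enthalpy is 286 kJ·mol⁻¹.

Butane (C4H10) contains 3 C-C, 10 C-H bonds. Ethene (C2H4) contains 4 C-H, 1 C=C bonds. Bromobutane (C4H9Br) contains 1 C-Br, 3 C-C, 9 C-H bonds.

Reaction A:
  Bonds broken (reactants):
    C-C: 3 × 336 = 1008
    C-H: 10 × 427 = 4270
    Σ(broken) = 5278 kJ
  Bonds formed (products):
    C-H: 8 × 427 = 3416
    C=C: 2 × 632 = 1264
    H-H: 1 × 423 = 423
    Σ(formed) = 5103 kJ
  ΔH_A = 5278 − 5103 = +175 kJ
Reaction B:
  Bonds broken (reactants):
    Br-Br: 1 × 196 = 196
    C-C: 3 × 336 = 1008
    C-H: 10 × 427 = 4270
    Σ(broken) = 5474 kJ
  Bonds formed (products):
    C-Br: 1 × 286 = 286
    C-C: 3 × 336 = 1008
    C-H: 9 × 427 = 3843
    H-Br: 1 × 355 = 355
    Σ(formed) = 5492 kJ
  ΔH_B = 5474 − 5492 = −18 kJ
ΔH_A − ΔH_B = +193 kJ, so reaction B has the more negative ΔH; |ΔH_A − ΔH_B| = 193 kJ.

Reaction B, by 193 kJ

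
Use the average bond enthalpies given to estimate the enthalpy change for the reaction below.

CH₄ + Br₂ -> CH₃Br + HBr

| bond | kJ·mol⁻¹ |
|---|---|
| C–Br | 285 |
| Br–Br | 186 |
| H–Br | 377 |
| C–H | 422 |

Bonds broken (reactants):
  Br–Br: 1 × 186 = 186
  C–H: 4 × 422 = 1688
  Σ(broken) = 1874 kJ
Bonds formed (products):
  C–Br: 1 × 285 = 285
  C–H: 3 × 422 = 1266
  H–Br: 1 × 377 = 377
  Σ(formed) = 1928 kJ
ΔH = Σ(broken) − Σ(formed) = 1874 − 1928 = −54 kJ

ΔH ≈ −54 kJ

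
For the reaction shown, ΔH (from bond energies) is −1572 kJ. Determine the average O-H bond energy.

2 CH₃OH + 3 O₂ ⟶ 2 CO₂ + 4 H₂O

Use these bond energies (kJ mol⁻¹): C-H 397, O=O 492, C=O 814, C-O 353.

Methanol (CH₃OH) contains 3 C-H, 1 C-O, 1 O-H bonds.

Let D be the O-H bond energy.
Σ(broken) = 6×397 + 2×353 + 2×D + 3×492 = 4564 + 2D
Σ(formed) = 4×814 + 8×D = 3256 + 8D
ΔH = Σ(broken) − Σ(formed) = (4564 + 2D) − (3256 + 8D) = +1308 − 6D
Setting this equal to −1572 kJ gives 6D = 2880, so D = 480 kJ/mol.

D(O-H) ≈ 480 kJ/mol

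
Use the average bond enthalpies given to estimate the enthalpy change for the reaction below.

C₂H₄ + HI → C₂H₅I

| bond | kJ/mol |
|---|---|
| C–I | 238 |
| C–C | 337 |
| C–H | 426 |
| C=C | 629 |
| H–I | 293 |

ΔH ≈ −79 kJ

Bonds broken (reactants):
  C–H: 4 × 426 = 1704
  C=C: 1 × 629 = 629
  H–I: 1 × 293 = 293
  Σ(broken) = 2626 kJ
Bonds formed (products):
  C–C: 1 × 337 = 337
  C–H: 5 × 426 = 2130
  C–I: 1 × 238 = 238
  Σ(formed) = 2705 kJ
ΔH = Σ(broken) − Σ(formed) = 2626 − 2705 = −79 kJ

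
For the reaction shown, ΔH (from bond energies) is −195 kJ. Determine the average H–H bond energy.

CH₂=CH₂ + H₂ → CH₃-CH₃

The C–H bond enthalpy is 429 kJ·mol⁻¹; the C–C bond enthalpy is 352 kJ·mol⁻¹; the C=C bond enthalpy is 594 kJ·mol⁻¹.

Let D be the H–H bond energy.
Σ(broken) = 4×429 + 1×594 + 1×D = 2310 + D
Σ(formed) = 1×352 + 6×429 = 2926
ΔH = Σ(broken) − Σ(formed) = (2310 + D) − (2926) = −616 + D
Setting this equal to −195 kJ gives D = 421 kJ/mol.

D(H–H) ≈ 421 kJ/mol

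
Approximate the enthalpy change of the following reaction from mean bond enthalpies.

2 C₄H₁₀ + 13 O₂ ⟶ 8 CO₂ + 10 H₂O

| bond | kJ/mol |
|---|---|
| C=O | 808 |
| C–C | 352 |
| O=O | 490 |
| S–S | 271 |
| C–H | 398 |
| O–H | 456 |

Bonds broken (reactants):
  C–C: 6 × 352 = 2112
  C–H: 20 × 398 = 7960
  O=O: 13 × 490 = 6370
  Σ(broken) = 16442 kJ
Bonds formed (products):
  C=O: 16 × 808 = 12928
  O–H: 20 × 456 = 9120
  Σ(formed) = 22048 kJ
ΔH = Σ(broken) − Σ(formed) = 16442 − 22048 = −5606 kJ

ΔH ≈ −5606 kJ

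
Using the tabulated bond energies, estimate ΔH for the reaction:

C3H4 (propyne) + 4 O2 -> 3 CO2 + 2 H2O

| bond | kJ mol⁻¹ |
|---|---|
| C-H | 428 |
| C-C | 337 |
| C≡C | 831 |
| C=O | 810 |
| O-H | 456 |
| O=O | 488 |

ΔH ≈ −1852 kJ

Bonds broken (reactants):
  C≡C: 1 × 831 = 831
  C-C: 1 × 337 = 337
  C-H: 4 × 428 = 1712
  O=O: 4 × 488 = 1952
  Σ(broken) = 4832 kJ
Bonds formed (products):
  C=O: 6 × 810 = 4860
  O-H: 4 × 456 = 1824
  Σ(formed) = 6684 kJ
ΔH = Σ(broken) − Σ(formed) = 4832 − 6684 = −1852 kJ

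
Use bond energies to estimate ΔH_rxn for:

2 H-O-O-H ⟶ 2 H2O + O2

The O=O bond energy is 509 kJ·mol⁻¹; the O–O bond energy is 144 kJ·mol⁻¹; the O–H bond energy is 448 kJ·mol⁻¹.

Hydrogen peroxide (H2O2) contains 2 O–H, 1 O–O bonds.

ΔH ≈ −221 kJ

Bonds broken (reactants):
  O–H: 4 × 448 = 1792
  O–O: 2 × 144 = 288
  Σ(broken) = 2080 kJ
Bonds formed (products):
  O–H: 4 × 448 = 1792
  O=O: 1 × 509 = 509
  Σ(formed) = 2301 kJ
ΔH = Σ(broken) − Σ(formed) = 2080 − 2301 = −221 kJ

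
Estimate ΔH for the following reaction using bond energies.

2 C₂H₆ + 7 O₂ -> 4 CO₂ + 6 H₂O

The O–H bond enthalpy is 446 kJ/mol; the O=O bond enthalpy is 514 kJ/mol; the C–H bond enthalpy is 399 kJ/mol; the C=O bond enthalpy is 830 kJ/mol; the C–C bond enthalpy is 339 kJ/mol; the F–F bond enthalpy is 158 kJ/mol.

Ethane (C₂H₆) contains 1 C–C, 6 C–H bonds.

Bonds broken (reactants):
  C–C: 2 × 339 = 678
  C–H: 12 × 399 = 4788
  O=O: 7 × 514 = 3598
  Σ(broken) = 9064 kJ
Bonds formed (products):
  C=O: 8 × 830 = 6640
  O–H: 12 × 446 = 5352
  Σ(formed) = 11992 kJ
ΔH = Σ(broken) − Σ(formed) = 9064 − 11992 = −2928 kJ

ΔH ≈ −2928 kJ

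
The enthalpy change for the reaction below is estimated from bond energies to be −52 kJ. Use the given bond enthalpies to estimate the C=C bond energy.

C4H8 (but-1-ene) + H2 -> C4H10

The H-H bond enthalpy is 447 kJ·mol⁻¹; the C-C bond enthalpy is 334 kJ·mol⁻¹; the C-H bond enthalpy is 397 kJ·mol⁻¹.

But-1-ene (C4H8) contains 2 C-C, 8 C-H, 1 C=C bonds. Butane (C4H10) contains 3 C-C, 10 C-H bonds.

D(C=C) ≈ 629 kJ/mol

Let D be the C=C bond energy.
Σ(broken) = 2×334 + 8×397 + 1×D + 1×447 = 4291 + D
Σ(formed) = 3×334 + 10×397 = 4972
ΔH = Σ(broken) − Σ(formed) = (4291 + D) − (4972) = −681 + D
Setting this equal to −52 kJ gives D = 629 kJ/mol.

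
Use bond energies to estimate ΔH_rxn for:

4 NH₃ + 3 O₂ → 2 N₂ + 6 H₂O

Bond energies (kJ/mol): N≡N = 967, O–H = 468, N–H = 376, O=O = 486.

Bonds broken (reactants):
  N–H: 12 × 376 = 4512
  O=O: 3 × 486 = 1458
  Σ(broken) = 5970 kJ
Bonds formed (products):
  N≡N: 2 × 967 = 1934
  O–H: 12 × 468 = 5616
  Σ(formed) = 7550 kJ
ΔH = Σ(broken) − Σ(formed) = 5970 − 7550 = −1580 kJ

ΔH ≈ −1580 kJ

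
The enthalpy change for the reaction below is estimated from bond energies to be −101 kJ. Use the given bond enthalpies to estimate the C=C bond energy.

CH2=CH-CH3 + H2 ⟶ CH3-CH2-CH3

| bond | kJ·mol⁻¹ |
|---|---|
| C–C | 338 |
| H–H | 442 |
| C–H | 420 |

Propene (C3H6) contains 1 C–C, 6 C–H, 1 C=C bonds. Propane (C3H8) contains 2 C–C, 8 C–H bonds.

D(C=C) ≈ 635 kJ/mol

Let D be the C=C bond energy.
Σ(broken) = 1×338 + 6×420 + 1×D + 1×442 = 3300 + D
Σ(formed) = 2×338 + 8×420 = 4036
ΔH = Σ(broken) − Σ(formed) = (3300 + D) − (4036) = −736 + D
Setting this equal to −101 kJ gives D = 635 kJ/mol.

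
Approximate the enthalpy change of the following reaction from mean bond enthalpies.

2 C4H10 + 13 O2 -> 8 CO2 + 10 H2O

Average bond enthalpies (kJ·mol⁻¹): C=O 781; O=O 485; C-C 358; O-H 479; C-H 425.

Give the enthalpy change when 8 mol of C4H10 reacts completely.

Bonds broken (reactants):
  C-C: 6 × 358 = 2148
  C-H: 20 × 425 = 8500
  O=O: 13 × 485 = 6305
  Σ(broken) = 16953 kJ
Bonds formed (products):
  C=O: 16 × 781 = 12496
  O-H: 20 × 479 = 9580
  Σ(formed) = 22076 kJ
ΔH = Σ(broken) − Σ(formed) = 16953 − 22076 = −5123 kJ
For 4× the reaction as written: 4 × (−5123) = −20492 kJ

ΔH = −20492 kJ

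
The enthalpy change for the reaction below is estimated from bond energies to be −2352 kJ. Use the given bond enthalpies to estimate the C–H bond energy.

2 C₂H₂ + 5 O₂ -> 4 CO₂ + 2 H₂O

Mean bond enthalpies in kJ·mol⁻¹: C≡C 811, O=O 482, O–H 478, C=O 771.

Let D be the C–H bond energy.
Σ(broken) = 2×811 + 4×D + 5×482 = 4032 + 4D
Σ(formed) = 8×771 + 4×478 = 8080
ΔH = Σ(broken) − Σ(formed) = (4032 + 4D) − (8080) = −4048 + 4D
Setting this equal to −2352 kJ gives 4D = 1696, so D = 424 kJ/mol.

D(C–H) ≈ 424 kJ/mol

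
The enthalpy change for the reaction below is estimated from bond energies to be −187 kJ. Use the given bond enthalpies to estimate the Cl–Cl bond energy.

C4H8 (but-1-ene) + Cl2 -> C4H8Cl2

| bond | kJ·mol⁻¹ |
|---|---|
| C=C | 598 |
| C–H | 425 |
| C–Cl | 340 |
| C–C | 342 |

Let D be the Cl–Cl bond energy.
Σ(broken) = 2×342 + 8×425 + 1×598 + 1×D = 4682 + D
Σ(formed) = 3×342 + 2×340 + 8×425 = 5106
ΔH = Σ(broken) − Σ(formed) = (4682 + D) − (5106) = −424 + D
Setting this equal to −187 kJ gives D = 237 kJ/mol.

D(Cl–Cl) ≈ 237 kJ/mol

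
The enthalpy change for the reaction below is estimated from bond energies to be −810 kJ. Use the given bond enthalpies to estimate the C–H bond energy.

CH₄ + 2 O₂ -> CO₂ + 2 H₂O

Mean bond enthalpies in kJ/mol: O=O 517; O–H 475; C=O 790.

D(C–H) ≈ 409 kJ/mol

Let D be the C–H bond energy.
Σ(broken) = 4×D + 2×517 = 1034 + 4D
Σ(formed) = 2×790 + 4×475 = 3480
ΔH = Σ(broken) − Σ(formed) = (1034 + 4D) − (3480) = −2446 + 4D
Setting this equal to −810 kJ gives 4D = 1636, so D = 409 kJ/mol.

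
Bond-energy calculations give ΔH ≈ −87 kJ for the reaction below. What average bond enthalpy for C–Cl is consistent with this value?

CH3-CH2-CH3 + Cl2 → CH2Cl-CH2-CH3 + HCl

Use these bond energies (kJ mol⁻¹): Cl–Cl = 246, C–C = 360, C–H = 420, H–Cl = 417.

D(C–Cl) ≈ 336 kJ/mol

Let D be the C–Cl bond energy.
Σ(broken) = 2×360 + 8×420 + 1×246 = 4326
Σ(formed) = 2×360 + 1×D + 7×420 + 1×417 = 4077 + D
ΔH = Σ(broken) − Σ(formed) = (4326) − (4077 + D) = +249 − D
Setting this equal to −87 kJ gives D = 336 kJ/mol.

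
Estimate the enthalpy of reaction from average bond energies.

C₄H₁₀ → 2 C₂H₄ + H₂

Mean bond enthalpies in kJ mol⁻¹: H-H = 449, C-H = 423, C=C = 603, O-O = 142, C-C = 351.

ΔH ≈ +244 kJ

Bonds broken (reactants):
  C-C: 3 × 351 = 1053
  C-H: 10 × 423 = 4230
  Σ(broken) = 5283 kJ
Bonds formed (products):
  C-H: 8 × 423 = 3384
  C=C: 2 × 603 = 1206
  H-H: 1 × 449 = 449
  Σ(formed) = 5039 kJ
ΔH = Σ(broken) − Σ(formed) = 5283 − 5039 = +244 kJ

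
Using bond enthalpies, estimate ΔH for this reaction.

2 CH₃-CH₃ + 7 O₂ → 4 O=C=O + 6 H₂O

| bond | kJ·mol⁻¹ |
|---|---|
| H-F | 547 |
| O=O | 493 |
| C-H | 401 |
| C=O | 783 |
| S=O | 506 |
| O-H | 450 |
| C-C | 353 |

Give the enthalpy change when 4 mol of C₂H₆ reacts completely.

Bonds broken (reactants):
  C-C: 2 × 353 = 706
  C-H: 12 × 401 = 4812
  O=O: 7 × 493 = 3451
  Σ(broken) = 8969 kJ
Bonds formed (products):
  C=O: 8 × 783 = 6264
  O-H: 12 × 450 = 5400
  Σ(formed) = 11664 kJ
ΔH = Σ(broken) − Σ(formed) = 8969 − 11664 = −2695 kJ
For 2× the reaction as written: 2 × (−2695) = −5390 kJ

ΔH = −5390 kJ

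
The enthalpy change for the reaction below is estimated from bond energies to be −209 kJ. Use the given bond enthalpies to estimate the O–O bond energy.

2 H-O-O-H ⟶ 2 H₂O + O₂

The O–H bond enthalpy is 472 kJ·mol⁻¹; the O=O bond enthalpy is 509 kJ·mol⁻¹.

D(O–O) ≈ 150 kJ/mol

Let D be the O–O bond energy.
Σ(broken) = 4×472 + 2×D = 1888 + 2D
Σ(formed) = 4×472 + 1×509 = 2397
ΔH = Σ(broken) − Σ(formed) = (1888 + 2D) − (2397) = −509 + 2D
Setting this equal to −209 kJ gives 2D = 300, so D = 150 kJ/mol.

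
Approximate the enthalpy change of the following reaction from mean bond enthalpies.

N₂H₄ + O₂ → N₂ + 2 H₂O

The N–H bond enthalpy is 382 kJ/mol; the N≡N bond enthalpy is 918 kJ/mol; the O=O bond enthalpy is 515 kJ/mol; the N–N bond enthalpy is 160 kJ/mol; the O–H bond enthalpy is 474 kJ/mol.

ΔH ≈ −611 kJ

Bonds broken (reactants):
  N–H: 4 × 382 = 1528
  N–N: 1 × 160 = 160
  O=O: 1 × 515 = 515
  Σ(broken) = 2203 kJ
Bonds formed (products):
  N≡N: 1 × 918 = 918
  O–H: 4 × 474 = 1896
  Σ(formed) = 2814 kJ
ΔH = Σ(broken) − Σ(formed) = 2203 − 2814 = −611 kJ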